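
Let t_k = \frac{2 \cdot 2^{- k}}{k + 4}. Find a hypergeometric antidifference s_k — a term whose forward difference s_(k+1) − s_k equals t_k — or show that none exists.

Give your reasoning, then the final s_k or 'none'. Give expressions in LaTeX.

none — t_k is not Gosper-summable

The ratio is (k + 4)/(2*(k + 5)).
Normal form (A,B,C) = (k/2 + 2, k + 5, 1).
Set up (k/2 + 2)·f(k+1) − (k + 4)·f(k) − (1) = 0.
Bound: deg f ≤ -1.
Bound -1 < 0, so the key equation has no polynomial solution.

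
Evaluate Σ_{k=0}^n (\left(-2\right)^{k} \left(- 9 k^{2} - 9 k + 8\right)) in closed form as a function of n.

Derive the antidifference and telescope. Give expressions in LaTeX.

S(n) = - 6 \left(-2\right)^{n} n^{2} - 10 \left(-2\right)^{n} n + 4 \left(-2\right)^{n} + 4

The ratio is 2*(-9*k**2 - 27*k - 10)/(9*k**2 + 9*k - 8).
Factor: A=-2; B=1; C=k**2 + k - 8/9.
Solve (-2)·f(k+1) − (1)·f(k) = k**2 + k - 8/9.
From deg A=0, deg B=0, deg C=2: d=2.
Match coefficients ⇒ f(k) = -(k + 1)*(3*k - 4)/9.
Certificate R = B(k−1)f/C = -(k + 1)*(3*k - 4)/(9*k**2 + 9*k - 8) gives s_k = (-2)**k*(3*k**2 - k - 4).
s_(k+1) − s_k = (-2)**k*(-9*k**2 - 9*k + 8) = t_k.
Telescope: S(n) = s_(n+1) − s_(0) = (-2)**(n + 1)*(3*n**2 + 5*n - 2) − (-4) = -6*(-2)**n*n**2 - 10*(-2)**n*n + 4*(-2)**n + 4.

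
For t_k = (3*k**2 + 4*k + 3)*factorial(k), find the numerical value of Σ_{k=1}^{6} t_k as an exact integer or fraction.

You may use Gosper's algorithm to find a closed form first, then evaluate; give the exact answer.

Σ = 110876

Compute t_(k+1)/t_k: get (k + 1)*(4*k + 3*(k + 1)**2 + 7)/(3*k**2 + 4*k + 3).
Normal form (A,B,C) = (k + 1, 1, k**2 + 4*k/3 + 1).
Key eq: (k + 1)·f(k+1) = (1)·f(k) + (k**2 + 4*k/3 + 1).
Degrees (1,0,2) ⇒ d ≤ 1.
Solve for f: f(k) = (3*k + 1)/3 (degree 1 ≤ 1).
Certificate R = B(k−1)f/C = (3*k + 1)/(3*k**2 + 4*k + 3) gives s_k = (3*k + 1)*factorial(k).
Verify: (3*k**2 + 4*k + 3)*factorial(k) matches t_k.
Sum = s_(7) − s_(1); s_(7) = 110880, s_(1) = 4 ⇒ 110876.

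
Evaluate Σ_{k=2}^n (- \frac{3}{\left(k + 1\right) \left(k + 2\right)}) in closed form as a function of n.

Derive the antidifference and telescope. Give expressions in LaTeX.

Step 1: r(k) = (k + 1)/(k + 3).
Factor: A=k + 1; B=k + 3; C=1.
Set up (k + 1)·f(k+1) − (k + 2)·f(k) − (1) = 0.
Bound: deg f ≤ 1.
Coefficient equations give f(k) = k.
So s_k = (B(k−1)f/C)·t_k = (k*(k + 2))·t_k = -3*k/(k + 1).
Verify: -3/(k**2 + 3*k + 2) matches t_k.
Telescope: S(n) = s_(n+1) − s_(2) = 3*(-n - 1)/(n + 2) − (-2) = (1 - n)/(n + 2).

S(n) = \frac{1 - n}{n + 2}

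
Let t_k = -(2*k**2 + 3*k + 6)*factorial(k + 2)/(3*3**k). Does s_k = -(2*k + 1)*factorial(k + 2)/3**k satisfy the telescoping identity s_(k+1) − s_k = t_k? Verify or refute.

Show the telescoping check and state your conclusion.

valid (s_(k+1) − s_k reduces to t_k)

s_(k+1) = -(2*k + 3)*factorial(k + 3)/(3*3**k)
s_(k+1) − s_k = -(2*k**2 + 3*k + 6)*factorial(k + 2)/(3*3**k)
(s_(k+1) − s_k) − t_k = 0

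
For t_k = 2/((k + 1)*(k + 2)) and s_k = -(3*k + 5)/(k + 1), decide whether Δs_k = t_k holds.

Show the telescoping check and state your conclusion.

Valid — Δs_k = t_k.

s_(k+1) = (-3*k - 8)/(k + 2)
s_(k+1) − s_k = 2/(k**2 + 3*k + 2)
(s_(k+1) − s_k) − t_k = 0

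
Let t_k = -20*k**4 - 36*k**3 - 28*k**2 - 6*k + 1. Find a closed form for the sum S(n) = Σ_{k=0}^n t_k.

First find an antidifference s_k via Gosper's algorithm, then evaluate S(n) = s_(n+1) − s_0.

t_(k+1)/t_k = (20*k**4 + 116*k**3 + 256*k**2 + 250*k + 89)/(20*k**4 + 36*k**3 + 28*k**2 + 6*k - 1).
Normal form (A,B,C) = (1, 1, k**4 + 9*k**3/5 + 7*k**2/5 + 3*k/10 - 1/20).
Solve (1)·f(k+1) − (1)·f(k) = k**4 + 9*k**3/5 + 7*k**2/5 + 3*k/10 - 1/20.
Degrees (0,0,4) ⇒ d ≤ 5.
Coefficient equations give f(k) = k**2*(4*k**3 - k**2 - 2*k - 2)/20.
So s_k = (B(k−1)f/C)·t_k = (k**2*(4*k**3 - k**2 - 2*k - 2)/(20*k**4 + 36*k**3 + 28*k**2 + 6*k - 1))·t_k = k**2*(-4*k**3 + k**2 + 2*k + 2).
Check: Δs_k = -20*k**4 - 36*k**3 - 28*k**2 - 6*k + 1. ✓
s_(n+1) = -4*n**5 - 19*n**4 - 34*n**3 - 26*n**2 - 6*n + 1 and s_(0) = 0, so S(n) = -4*n**5 - 19*n**4 - 34*n**3 - 26*n**2 - 6*n + 1.

S(n) = -4*n**5 - 19*n**4 - 34*n**3 - 26*n**2 - 6*n + 1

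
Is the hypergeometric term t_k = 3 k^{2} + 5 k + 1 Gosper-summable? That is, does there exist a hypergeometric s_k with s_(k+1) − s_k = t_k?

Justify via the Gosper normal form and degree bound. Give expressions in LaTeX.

Yes. s_k = k \left(k^{2} + k - 1\right).

Compute t_(k+1)/t_k: get (3*k**2 + 11*k + 9)/(3*k**2 + 5*k + 1).
Take A(k)=1, B(k)=1, C(k)=k**2 + 5*k/3 + 1/3.
Key eq: (1)·f(k+1) = (1)·f(k) + (k**2 + 5*k/3 + 1/3).
Bound: deg f ≤ 3.
Match coefficients ⇒ f(k) = k*(k**2 + k - 1)/3.
R(k) = B(k−1)·f(k)/C(k) = k*(k**2 + k - 1)/(3*k**2 + 5*k + 1); s_k = R·t_k = k*(k**2 + k - 1).
s_(k+1) − s_k = 3*k**2 + 5*k + 1 = t_k.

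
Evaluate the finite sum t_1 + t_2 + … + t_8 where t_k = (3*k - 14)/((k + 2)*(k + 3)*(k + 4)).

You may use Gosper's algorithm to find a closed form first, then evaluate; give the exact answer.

Ratio r(k) = (k + 2)*(3*k - 11)/((k + 5)*(3*k - 14)).
So A=k + 2 and B=k + 5, with C=k - 14/3.
Solve (k + 2)·f(k+1) − (k + 4)·f(k) = k - 14/3.
From deg A=1, deg B=1, deg C=1: d=2.
Coefficient equations give f(k) = -k*(2*k + 19)/9.
R(k) = B(k−1)·f(k)/C(k) = -k*(k + 4)*(2*k + 19)/(3*(3*k - 14)); s_k = R·t_k = k*(-2*k - 19)/(3*(k + 2)*(k + 3)).
Verify: (3*k - 14)/(k**3 + 9*k**2 + 26*k + 24) matches t_k.
Telescoping: Σ = s_(9) − s_(1) = -37/44 − (-7/12) = -17/66.

Σ = -17/66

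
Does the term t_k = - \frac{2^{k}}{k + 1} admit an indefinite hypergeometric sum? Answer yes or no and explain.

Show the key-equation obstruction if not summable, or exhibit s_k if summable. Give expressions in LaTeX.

The ratio is 2*(k + 1)/(k + 2).
Take A(k)=2*k + 2, B(k)=k + 2, C(k)=1.
Key eq: (2*k + 2)·f(k+1) = (k + 1)·f(k) + (1).
deg f ≤ -1 (via 1,1,0).
Negative degree bound (-1): no f exists, t_k not Gosper-summable.

No — t_k has no hypergeometric antidifference.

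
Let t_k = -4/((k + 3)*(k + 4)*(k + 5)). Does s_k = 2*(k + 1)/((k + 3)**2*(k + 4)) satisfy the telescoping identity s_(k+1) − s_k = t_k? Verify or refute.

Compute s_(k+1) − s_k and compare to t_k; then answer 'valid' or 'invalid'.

Invalid: residual 4*(3*k + 11)/(k**5 + 19*k**4 + 143*k**3 + 533*k**2 + 984*k + 720) ≠ 0.

s_(k+1) = 2*(k + 2)/((k + 4)**2*(k + 5))
s_(k+1) − s_k = 4*(-k**2 - 4*k - 1)/(k**5 + 19*k**4 + 143*k**3 + 533*k**2 + 984*k + 720)
(s_(k+1) − s_k) − t_k = 4*(3*k + 11)/(k**5 + 19*k**4 + 143*k**3 + 533*k**2 + 984*k + 720)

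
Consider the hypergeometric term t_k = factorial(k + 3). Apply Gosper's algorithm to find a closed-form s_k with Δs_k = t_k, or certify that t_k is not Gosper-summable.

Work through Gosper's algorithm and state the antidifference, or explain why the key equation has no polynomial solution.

none (Gosper's algorithm certifies no s_k)

Step 1: r(k) = k + 4.
So A=k + 4 and B=1, with C=1.
Key eq: (k + 4)·f(k+1) = (1)·f(k) + (1).
Degrees (1,0,0) ⇒ d ≤ -1.
deg f ≤ -1 is impossible — no certificate.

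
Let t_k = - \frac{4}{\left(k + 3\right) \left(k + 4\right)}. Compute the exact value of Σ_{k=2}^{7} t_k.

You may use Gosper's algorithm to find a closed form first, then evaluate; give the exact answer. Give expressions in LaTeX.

Σ = -24/55

r(k) = (k + 3)/(k + 5) after simplifying.
So A=k + 3 and B=k + 5, with C=1.
f must satisfy (k + 3)·f(k+1) − (k + 4)·f(k) = 1.
Degrees (1,1,0) ⇒ d ≤ 1.
Coefficient equations give f(k) = k/3.
Certificate R = B(k−1)f/C = k*(k + 4)/3 gives s_k = -4*k/(3*k + 9).
Verify: -4/(k**2 + 7*k + 12) matches t_k.
Evaluate s at k=8 and k=2: -32/33 and -8/15; difference -24/55.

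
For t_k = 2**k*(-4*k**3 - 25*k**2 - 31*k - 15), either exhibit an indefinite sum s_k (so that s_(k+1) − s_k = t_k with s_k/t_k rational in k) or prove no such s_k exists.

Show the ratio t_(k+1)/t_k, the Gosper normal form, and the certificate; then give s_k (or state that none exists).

s_k = 2**k*(-4*k**3 - k**2 - 3*k + 1)

Step 1: r(k) = 2*(4*k**3 + 37*k**2 + 93*k + 75)/(4*k**3 + 25*k**2 + 31*k + 15).
A = 2, B = 1, C = k**3 + 25*k**2/4 + 31*k/4 + 15/4.
Solve (2)·f(k+1) − (1)·f(k) = k**3 + 25*k**2/4 + 31*k/4 + 15/4.
d = 3 from the (0,0,3) case.
A polynomial solution: f(k) = (4*k**3 + k**2 + 3*k - 1)/4.
Certificate R = B(k−1)f/C = (4*k**3 + k**2 + 3*k - 1)/(4*k**3 + 25*k**2 + 31*k + 15) gives s_k = 2**k*(-4*k**3 - k**2 - 3*k + 1).
Δs = 2**k*(-4*k**3 - 25*k**2 - 31*k - 15), as required.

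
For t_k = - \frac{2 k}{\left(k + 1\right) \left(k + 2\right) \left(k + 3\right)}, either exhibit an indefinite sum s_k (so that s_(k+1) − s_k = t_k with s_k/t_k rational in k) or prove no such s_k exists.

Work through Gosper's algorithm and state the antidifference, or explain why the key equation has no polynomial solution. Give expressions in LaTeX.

s_k = \frac{k \left(1 - k\right)}{2 \left(k + 1\right) \left(k + 2\right)}

Compute t_(k+1)/t_k: get (k + 1)**2/(k*(k + 4)).
Factor: A=k + 1; B=k + 4; C=k.
Solve (k + 1)·f(k+1) − (k + 3)·f(k) = k.
Bound: deg f ≤ 2.
Solving with deg f ≤ 2: f(k) = k*(k - 1)/4.
Certificate R = B(k−1)f/C = (k - 1)*(k + 3)/4 gives s_k = k*(1 - k)/(2*(k + 1)*(k + 2)).
s_(k+1) − s_k = -2*k/(k**3 + 6*k**2 + 11*k + 6) = t_k.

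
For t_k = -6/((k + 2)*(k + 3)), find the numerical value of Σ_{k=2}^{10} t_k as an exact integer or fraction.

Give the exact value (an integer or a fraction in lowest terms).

Σ = -27/26

Compute t_(k+1)/t_k: get (k + 2)/(k + 4).
Factor: A=k + 2; B=k + 4; C=1.
Key eq: (k + 2)·f(k+1) = (k + 3)·f(k) + (1).
d = 1 from the (1,1,0) case.
Solving with deg f ≤ 1: f(k) = k/2.
Get s_k = R·t_k = -3*k/(k + 2) with R(k) = B(k−1)f(k)/C(k) = k*(k + 3)/2.
s_(k+1) − s_k = -6/(k**2 + 5*k + 6) = t_k.
Evaluate s at k=11 and k=2: -33/13 and -3/2; difference -27/26.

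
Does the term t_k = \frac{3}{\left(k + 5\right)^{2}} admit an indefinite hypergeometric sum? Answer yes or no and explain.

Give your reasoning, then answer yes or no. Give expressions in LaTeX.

No; the coefficient equations for f are inconsistent.

t_(k+1)/t_k = (k + 5)**2/(k + 6)**2.
A = k**2 + 10*k + 25, B = k**2 + 12*k + 36, C = 1.
Key eq: (k**2 + 10*k + 25)·f(k+1) = (k**2 + 10*k + 25)·f(k) + (1).
Degrees (2,2,0) ⇒ d ≤ 0.
f = c0 ⇒ A·f(k+1) − B(k−1)·f(k) − C = -1. The system {-1 = 0} is inconsistent; no antidifference.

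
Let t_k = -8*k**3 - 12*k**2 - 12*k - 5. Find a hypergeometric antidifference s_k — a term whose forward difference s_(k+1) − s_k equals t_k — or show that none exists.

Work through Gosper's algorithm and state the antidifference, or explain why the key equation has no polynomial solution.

r(k) = (8*k**3 + 36*k**2 + 60*k + 37)/(8*k**3 + 12*k**2 + 12*k + 5) after simplifying.
Gosper form: A/B · C(k+1)/C(k) with A=1, B=1, C=k**3 + 3*k**2/2 + 3*k/2 + 5/8.
Need (1)·f(k+1) − (1)·f(k) = k**3 + 3*k**2/2 + 3*k/2 + 5/8.
Bound: deg f ≤ 4.
Solve for f: f(k) = k*(2*k**3 + 2*k + 1)/8 (degree 4 ≤ 4).
Get s_k = R·t_k = k*(-2*k**3 - 2*k - 1) with R(k) = B(k−1)f(k)/C(k) = k*(2*k**3 + 2*k + 1)/(8*k**3 + 12*k**2 + 12*k + 5).
s_(k+1) − s_k = -8*k**3 - 12*k**2 - 12*k - 5 = t_k.

s_k = k*(-2*k**3 - 2*k - 1)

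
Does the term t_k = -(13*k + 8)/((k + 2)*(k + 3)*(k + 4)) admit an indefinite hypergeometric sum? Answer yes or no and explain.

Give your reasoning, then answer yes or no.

Yes. s_k = k*(-17*k - 7)/(6*(k + 2)*(k + 3)).

r(k) = (k + 2)*(13*k + 21)/((k + 5)*(13*k + 8)) after simplifying.
Factor: A=k + 2; B=k + 5; C=k + 8/13.
Key eq: (k + 2)·f(k+1) = (k + 4)·f(k) + (k + 8/13).
deg f ≤ 2 (via 1,1,1).
A polynomial solution: f(k) = k*(17*k + 7)/78.
R(k) = B(k−1)·f(k)/C(k) = k*(k + 4)*(17*k + 7)/(6*(13*k + 8)); s_k = R·t_k = k*(-17*k - 7)/(6*(k + 2)*(k + 3)).
Check: Δs_k = (-13*k - 8)/(k**3 + 9*k**2 + 26*k + 24). ✓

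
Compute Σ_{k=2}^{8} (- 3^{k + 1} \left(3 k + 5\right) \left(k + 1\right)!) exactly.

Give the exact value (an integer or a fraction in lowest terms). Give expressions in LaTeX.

Compute t_(k+1)/t_k: get 3*(k + 2)*(3*k + 8)/(3*k + 5).
Gosper form: A/B · C(k+1)/C(k) with A=3*k + 6, B=1, C=k + 5/3.
Key eq: (3*k + 6)·f(k+1) = (1)·f(k) + (k + 5/3).
Degrees (1,0,1) ⇒ d ≤ 0.
Solving with deg f ≤ 0: f(k) = 1/3.
R(k) = B(k−1)·f(k)/C(k) = 1/(3*k + 5); s_k = R·t_k = -3**(k + 1)*factorial(k + 1).
Verify: -3**(k + 1)*(3*k + 5)*factorial(k + 1) matches t_k.
Evaluate s at k=9 and k=2: -214277011200 and -162; difference -214277011038.

Σ = -214277011038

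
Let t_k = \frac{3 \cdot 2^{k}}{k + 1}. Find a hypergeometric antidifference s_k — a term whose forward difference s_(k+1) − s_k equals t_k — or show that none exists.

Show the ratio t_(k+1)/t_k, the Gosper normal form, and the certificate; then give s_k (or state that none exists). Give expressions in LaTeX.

none (Gosper's algorithm certifies no s_k)

Ratio r(k) = 2*(k + 1)/(k + 2).
Normal form (A,B,C) = (2*k + 2, k + 2, 1).
f must satisfy (2*k + 2)·f(k+1) − (k + 1)·f(k) = 1.
Bound: deg f ≤ -1.
deg f ≤ -1 is impossible — no certificate.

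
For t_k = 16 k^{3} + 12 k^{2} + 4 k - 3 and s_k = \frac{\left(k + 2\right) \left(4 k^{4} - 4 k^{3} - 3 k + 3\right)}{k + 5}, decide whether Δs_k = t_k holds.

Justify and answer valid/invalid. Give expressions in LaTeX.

s_(k+1) = -(k + 3)*(3*k - 4*(k + 1)**4 + 4*(k + 1)**3)/(k + 6)
s_(k+1) − s_k = (16*k**5 + 152*k**4 + 328*k**3 + 209*k**2 + 27*k - 36)/(k**2 + 11*k + 30)
(s_(k+1) − s_k) − t_k = 6*(-6*k**4 - 48*k**3 - 32*k**2 - 10*k + 9)/(k**2 + 11*k + 30)

Invalid: residual \frac{6 \left(- 6 k^{4} - 48 k^{3} - 32 k^{2} - 10 k + 9\right)}{k^{2} + 11 k + 30} ≠ 0.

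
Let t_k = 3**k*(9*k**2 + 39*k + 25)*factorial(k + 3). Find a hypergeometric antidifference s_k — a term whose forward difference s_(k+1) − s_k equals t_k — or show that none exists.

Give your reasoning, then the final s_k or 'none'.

r(k) = 3*(9*k**3 + 93*k**2 + 301*k + 292)/(9*k**2 + 39*k + 25) after simplifying.
Factor: A=3*k + 12; B=1; C=k**2 + 13*k/3 + 25/9.
Need (3*k + 12)·f(k+1) − (1)·f(k) = k**2 + 13*k/3 + 25/9.
Bound: deg f ≤ 1.
Solve for f: f(k) = (3*k - 1)/9 (degree 1 ≤ 1).
Then R = B(k−1)f/C = (3*k - 1)/(9*k**2 + 39*k + 25), so s_k = R(k)·t_k = 3**k*(3*k - 1)*factorial(k + 3).
Verify: 3**k*(9*k**2 + 39*k + 25)*factorial(k + 3) matches t_k.

s_k = 3**k*(3*k - 1)*factorial(k + 3)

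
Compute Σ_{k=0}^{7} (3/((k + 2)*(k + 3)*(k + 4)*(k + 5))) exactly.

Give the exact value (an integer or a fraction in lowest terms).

Σ = 9/220

t_(k+1)/t_k = (k + 2)/(k + 6).
So A=k + 2 and B=k + 6, with C=1.
Key eq: (k + 2)·f(k+1) = (k + 5)·f(k) + (1).
From deg A=1, deg B=1, deg C=0: d=3.
Solving with deg f ≤ 3: f(k) = k*(k**2 + 9*k + 26)/72.
So s_k = (B(k−1)f/C)·t_k = (k*(k + 5)*(k**2 + 9*k + 26)/72)·t_k = k*(k**2 + 9*k + 26)/(24*(k + 2)*(k + 3)*(k + 4)).
Δs = 3/(k**4 + 14*k**3 + 71*k**2 + 154*k + 120), as required.
Sum = s_(8) − s_(0); s_(8) = 9/220, s_(0) = 0 ⇒ 9/220.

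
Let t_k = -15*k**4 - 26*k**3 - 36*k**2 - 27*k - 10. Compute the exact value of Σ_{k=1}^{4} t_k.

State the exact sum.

Σ = -9300

Ratio r(k) = (15*k**4 + 86*k**3 + 204*k**2 + 237*k + 114)/(15*k**4 + 26*k**3 + 36*k**2 + 27*k + 10).
A = 1, B = 1, C = k**4 + 26*k**3/15 + 12*k**2/5 + 9*k/5 + 2/3.
Need (1)·f(k+1) − (1)·f(k) = k**4 + 26*k**3/15 + 12*k**2/5 + 9*k/5 + 2/3.
Degrees (0,0,4) ⇒ d ≤ 5.
A polynomial solution: f(k) = k*(3*k**4 - k**3 + 4*k**2 + 2*k + 2)/15.
So s_k = (B(k−1)f/C)·t_k = (k*(3*k**4 - k**3 + 4*k**2 + 2*k + 2)/(15*k**4 + 26*k**3 + 36*k**2 + 27*k + 10))·t_k = k*(-3*k**4 + k**3 - 4*k**2 - 2*k - 2).
Δs = -15*k**4 - 26*k**3 - 36*k**2 - 27*k - 10, as required.
Evaluate s at k=5 and k=1: -9310 and -10; difference -9300.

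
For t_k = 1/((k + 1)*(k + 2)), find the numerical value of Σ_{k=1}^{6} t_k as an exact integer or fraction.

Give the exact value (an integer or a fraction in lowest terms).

Step 1: r(k) = (k + 1)/(k + 3).
Normal form (A,B,C) = (k + 1, k + 3, 1).
Need (k + 1)·f(k+1) − (k + 2)·f(k) = 1.
d = 1 from the (1,1,0) case.
A polynomial solution: f(k) = k.
Then R = B(k−1)f/C = k*(k + 2), so s_k = R(k)·t_k = k/(k + 1).
Check: Δs_k = 1/(k**2 + 3*k + 2). ✓
Sum = s_(7) − s_(1); s_(7) = 7/8, s_(1) = 1/2 ⇒ 3/8.

Σ = 3/8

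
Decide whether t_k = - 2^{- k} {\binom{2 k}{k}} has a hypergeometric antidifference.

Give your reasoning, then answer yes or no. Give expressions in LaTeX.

r(k) = (2*k + 1)/(k + 1) after simplifying.
Take A(k)=2*k + 1, B(k)=k + 1, C(k)=1.
Need (2*k + 1)·f(k+1) − (k)·f(k) = 1.
From deg A=1, deg B=1, deg C=0: d=-1.
deg f ≤ -1 is impossible — no certificate.

No — key equation has no polynomial f.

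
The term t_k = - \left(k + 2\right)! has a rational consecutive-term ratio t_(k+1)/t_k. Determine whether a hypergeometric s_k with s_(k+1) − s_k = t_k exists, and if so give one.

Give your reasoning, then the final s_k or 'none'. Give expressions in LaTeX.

no hypergeometric antidifference exists

Compute t_(k+1)/t_k: get k + 3.
Normal form (A,B,C) = (k + 3, 1, 1).
Solve (k + 3)·f(k+1) − (1)·f(k) = 1.
d = -1 from the (1,0,0) case.
Bound -1 < 0, so the key equation has no polynomial solution.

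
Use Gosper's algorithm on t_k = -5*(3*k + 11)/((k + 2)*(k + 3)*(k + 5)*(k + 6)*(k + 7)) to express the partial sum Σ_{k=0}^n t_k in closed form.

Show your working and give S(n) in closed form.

r(k) = (k + 2)*(k + 5)*(3*k + 14)/((k + 4)*(k + 8)*(3*k + 11)) after simplifying.
Factor: A=k + 2; B=k + 8; C=k**2 + 23*k/3 + 44/3.
f must satisfy (k + 2)·f(k+1) − (k + 7)·f(k) = k**2 + 23*k/3 + 44/3.
d = 5 from the (1,1,2) case.
Match coefficients ⇒ f(k) = k*(k + 3)*(k + 4)*(k**2 + 13*k + 52)/180.
So s_k = (B(k−1)f/C)·t_k = (k*(k + 3)*(k + 7)*(k**2 + 13*k + 52)/(60*(3*k + 11)))·t_k = k*(-k**2 - 13*k - 52)/(12*(k**3 + 13*k**2 + 52*k + 60)).
s_(k+1) − s_k = 5*(-3*k - 11)/(k**5 + 23*k**4 + 203*k**3 + 853*k**2 + 1692*k + 1260) = t_k.
Σ_(k=0)^n t_k = s_(n+1) − s_(0) = ((-n**3 - 16*n**2 - 81*n - 66)/(12*(n**3 + 16*n**2 + 81*n + 126))) − (0), i.e. (-n**3 - 16*n**2 - 81*n - 66)/(12*(n**3 + 16*n**2 + 81*n + 126)).

S(n) = (-n**3 - 16*n**2 - 81*n - 66)/(12*(n**3 + 16*n**2 + 81*n + 126))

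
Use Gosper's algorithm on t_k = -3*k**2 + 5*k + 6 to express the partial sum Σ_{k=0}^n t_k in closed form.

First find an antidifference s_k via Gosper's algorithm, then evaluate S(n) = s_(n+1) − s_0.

Step 1: r(k) = (3*k**2 + k - 8)/(3*k**2 - 5*k - 6).
Normal form (A,B,C) = (1, 1, k**2 - 5*k/3 - 2).
Set up (1)·f(k+1) − (1)·f(k) − (k**2 - 5*k/3 - 2) = 0.
Degrees (0,0,2) ⇒ d ≤ 3.
Solve for f: f(k) = k*(k**2 - 4*k - 3)/3 (degree 3 ≤ 3).
Get s_k = R·t_k = k*(-k**2 + 4*k + 3) with R(k) = B(k−1)f(k)/C(k) = k*(k**2 - 4*k - 3)/(3*k**2 - 5*k - 6).
s_(k+1) − s_k = -3*k**2 + 5*k + 6 = t_k.
Telescope: S(n) = s_(n+1) − s_(0) = -n**3 + n**2 + 8*n + 6 − (0) = -n**3 + n**2 + 8*n + 6.

S(n) = -n**3 + n**2 + 8*n + 6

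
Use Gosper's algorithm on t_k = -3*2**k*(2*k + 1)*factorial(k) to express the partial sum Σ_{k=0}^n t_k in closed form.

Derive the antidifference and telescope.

Ratio r(k) = 2*(k + 1)*(2*k + 3)/(2*k + 1).
Take A(k)=2*k + 2, B(k)=1, C(k)=k + 1/2.
f must satisfy (2*k + 2)·f(k+1) − (1)·f(k) = k + 1/2.
d = 0 from the (1,0,1) case.
Solving with deg f ≤ 0: f(k) = 1/2.
So s_k = (B(k−1)f/C)·t_k = (1/(2*k + 1))·t_k = -3*2**k*factorial(k).
Verify: -3*2**k*(2*k + 1)*factorial(k) matches t_k.
Evaluate: s_(n+1) = -6*2**n*factorial(n + 1); subtract s_(0) = -3 ⇒ S(n) = -6*2**n*factorial(n + 1) + 3.

S(n) = -6*2**n*factorial(n + 1) + 3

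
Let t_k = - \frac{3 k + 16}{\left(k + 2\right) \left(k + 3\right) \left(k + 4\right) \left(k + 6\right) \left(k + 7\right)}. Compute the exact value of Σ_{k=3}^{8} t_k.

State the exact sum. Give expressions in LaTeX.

Σ = -19/5940

The ratio is (k + 2)*(k + 6)*(3*k + 19)/((k + 5)*(k + 8)*(3*k + 16)).
Gosper form: A/B · C(k+1)/C(k) with A=k + 2, B=k + 8, C=k**2 + 31*k/3 + 80/3.
Set up (k + 2)·f(k+1) − (k + 7)·f(k) − (k**2 + 31*k/3 + 80/3) = 0.
d = 5 from the (1,1,2) case.
Solve for f: f(k) = k*(k + 4)*(k + 5)*(k**2 + 11*k + 36)/108 (degree 5 ≤ 5).
Certificate R = B(k−1)f/C = k*(k + 4)*(k + 7)*(k**2 + 11*k + 36)/(36*(3*k + 16)) gives s_k = k*(-k**2 - 11*k - 36)/(36*(k**3 + 11*k**2 + 36*k + 36)).
Check: Δs_k = (-3*k - 16)/(k**5 + 22*k**4 + 185*k**3 + 740*k**2 + 1404*k + 1008). ✓
Σ_(k=3)^(8) t_k = s_(9) − s_(3) = -3/110 − (-13/540) = -19/5940.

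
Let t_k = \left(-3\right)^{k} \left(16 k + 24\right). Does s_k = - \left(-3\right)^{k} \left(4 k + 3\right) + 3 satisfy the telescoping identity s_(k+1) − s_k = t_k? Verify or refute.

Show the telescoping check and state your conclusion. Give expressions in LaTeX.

s_(k+1) = 3*(-3)**k*(4*k + 7) + 3
s_(k+1) − s_k = (-3)**k*(16*k + 24)
(s_(k+1) − s_k) − t_k = 0

valid (s_(k+1) − s_k reduces to t_k)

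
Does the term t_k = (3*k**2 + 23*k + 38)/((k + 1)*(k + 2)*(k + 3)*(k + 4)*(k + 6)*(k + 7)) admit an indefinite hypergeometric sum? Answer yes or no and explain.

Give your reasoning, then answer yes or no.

t_(k+1)/t_k = (k + 1)*(k + 6)*(23*k + 3*(k + 1)**2 + 61)/((k + 5)*(k + 8)*(3*k**2 + 23*k + 38)).
Take A(k)=k + 1, B(k)=k + 8, C(k)=k**3 + 38*k**2/3 + 51*k + 190/3.
Need (k + 1)·f(k+1) − (k + 7)·f(k) = k**3 + 38*k**2/3 + 51*k + 190/3.
From deg A=1, deg B=1, deg C=3: d=6.
Solve for f: f(k) = k*(k + 2)*(k + 4)*(k + 5)*(k**2 + 10*k + 27)/54 (degree 6 ≤ 6).
So s_k = (B(k−1)f/C)·t_k = (k*(k + 2)*(k + 4)*(k + 7)*(k**2 + 10*k + 27)/(18*(3*k**2 + 23*k + 38)))·t_k = k*(k**2 + 10*k + 27)/(18*(k**3 + 10*k**2 + 27*k + 18)).
s_(k+1) − s_k = (3*k**2 + 23*k + 38)/(k**6 + 23*k**5 + 207*k**4 + 925*k**3 + 2144*k**2 + 2412*k + 1008) = t_k.

Yes. s_k = k*(k**2 + 10*k + 27)/(18*(k**3 + 10*k**2 + 27*k + 18)).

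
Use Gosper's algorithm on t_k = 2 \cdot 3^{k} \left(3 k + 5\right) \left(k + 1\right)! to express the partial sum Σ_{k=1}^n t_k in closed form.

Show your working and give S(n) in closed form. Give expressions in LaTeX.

Ratio r(k) = 3*(k + 2)*(3*k + 8)/(3*k + 5).
Take A(k)=3*k + 6, B(k)=1, C(k)=k + 5/3.
Need (3*k + 6)·f(k+1) − (1)·f(k) = k + 5/3.
deg f ≤ 0 (via 1,0,1).
Match coefficients ⇒ f(k) = 1/3.
R(k) = B(k−1)·f(k)/C(k) = 1/(3*k + 5); s_k = R·t_k = 2*3**k*factorial(k + 1).
s_(k+1) − s_k = 2*3**k*(3*k + 5)*factorial(k + 1) = t_k.
Σ_(k=1)^n t_k = s_(n+1) − s_(1) = (6*3**n*factorial(n + 2)) − (12), i.e. 6*3**n*factorial(n + 2) - 12.

S(n) = 6 \cdot 3^{n} \left(n + 2\right)! - 12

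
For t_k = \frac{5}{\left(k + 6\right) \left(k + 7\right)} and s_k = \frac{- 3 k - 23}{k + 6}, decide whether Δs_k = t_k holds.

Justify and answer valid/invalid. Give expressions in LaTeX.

valid; difference matches t_k

s_(k+1) = (-3*k - 26)/(k + 7)
s_(k+1) − s_k = 5/(k**2 + 13*k + 42)
(s_(k+1) − s_k) − t_k = 0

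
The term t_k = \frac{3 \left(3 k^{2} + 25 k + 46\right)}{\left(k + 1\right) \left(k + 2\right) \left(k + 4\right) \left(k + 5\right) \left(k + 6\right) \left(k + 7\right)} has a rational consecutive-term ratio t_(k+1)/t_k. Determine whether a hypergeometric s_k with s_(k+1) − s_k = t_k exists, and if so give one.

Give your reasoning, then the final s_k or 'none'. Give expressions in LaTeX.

s_k = \frac{k \left(k^{2} + 11 k + 34\right)}{8 \left(k^{3} + 11 k^{2} + 34 k + 24\right)}

r(k) = (k + 1)*(k + 4)*(25*k + 3*(k + 1)**2 + 71)/((k + 3)*(k + 8)*(3*k**2 + 25*k + 46)) after simplifying.
Normal form (A,B,C) = (k + 1, k + 8, k**3 + 34*k**2/3 + 121*k/3 + 46).
Key eq: (k + 1)·f(k+1) = (k + 7)·f(k) + (k**3 + 34*k**2/3 + 121*k/3 + 46).
Bound: deg f ≤ 6.
Coefficient equations give f(k) = k*(k + 2)*(k + 3)*(k + 5)*(k**2 + 11*k + 34)/72.
R(k) = B(k−1)·f(k)/C(k) = k*(k + 2)*(k + 5)*(k + 7)*(k**2 + 11*k + 34)/(24*(3*k**2 + 25*k + 46)); s_k = R·t_k = k*(k**2 + 11*k + 34)/(8*(k**3 + 11*k**2 + 34*k + 24)).
Δs = 3*(3*k**2 + 25*k + 46)/(k**6 + 25*k**5 + 247*k**4 + 1219*k**3 + 3112*k**2 + 3796*k + 1680), as required.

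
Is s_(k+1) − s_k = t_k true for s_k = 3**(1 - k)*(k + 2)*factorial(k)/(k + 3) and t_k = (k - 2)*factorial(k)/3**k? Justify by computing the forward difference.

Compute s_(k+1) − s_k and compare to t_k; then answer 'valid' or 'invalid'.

Invalid: residual -(k**2 + k - 9)*factorial(k)/(3**k*(k + 3)*(k + 4)) ≠ 0.

s_(k+1) = (k + 3)*factorial(k + 1)/(3**k*(k + 4))
s_(k+1) − s_k = (k**3 + 4*k**2 - 3*k - 15)*factorial(k)/(3**k*(k + 3)*(k + 4))
(s_(k+1) − s_k) − t_k = -(k**2 + k - 9)*factorial(k)/(3**k*(k + 3)*(k + 4))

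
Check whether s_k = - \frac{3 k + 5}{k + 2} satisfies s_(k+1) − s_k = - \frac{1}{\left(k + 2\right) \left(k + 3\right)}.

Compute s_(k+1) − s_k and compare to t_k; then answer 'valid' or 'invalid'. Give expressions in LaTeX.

valid (s_(k+1) − s_k reduces to t_k)

s_(k+1) = (-3*k - 8)/(k + 3)
s_(k+1) − s_k = -1/(k**2 + 5*k + 6)
(s_(k+1) − s_k) − t_k = 0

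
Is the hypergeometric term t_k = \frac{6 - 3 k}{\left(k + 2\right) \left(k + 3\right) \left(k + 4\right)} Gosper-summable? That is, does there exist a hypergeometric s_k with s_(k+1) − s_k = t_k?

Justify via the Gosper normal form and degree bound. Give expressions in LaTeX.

Step 1: r(k) = (k - 1)*(k + 2)/((k - 2)*(k + 5)).
Normal form (A,B,C) = (k + 2, k + 5, k - 2).
Solve (k + 2)·f(k+1) − (k + 4)·f(k) = k - 2.
d = 2 from the (1,1,1) case.
Solving with deg f ≤ 2: f(k) = -k.
So s_k = (B(k−1)f/C)·t_k = (-k*(k + 4)/(k - 2))·t_k = 3*k/((k + 2)*(k + 3)).
s_(k+1) − s_k = 3*(2 - k)/(k**3 + 9*k**2 + 26*k + 24) = t_k.

Yes. s_k = \frac{3 k}{\left(k + 2\right) \left(k + 3\right)}.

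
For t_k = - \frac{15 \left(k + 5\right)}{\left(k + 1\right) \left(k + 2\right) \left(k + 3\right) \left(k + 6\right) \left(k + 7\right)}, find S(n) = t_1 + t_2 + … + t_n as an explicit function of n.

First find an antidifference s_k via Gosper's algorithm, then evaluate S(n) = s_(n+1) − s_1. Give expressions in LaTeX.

S(n) = \frac{5 n \left(- n^{2} - 12 n - 41\right)}{42 \left(n^{3} + 12 n^{2} + 41 n + 42\right)}

r(k) = (k + 1)*(k + 6)**2/((k + 4)*(k + 5)*(k + 8)) after simplifying.
Factor: A=k + 1; B=k + 8; C=k**3 + 14*k**2 + 65*k + 100.
f must satisfy (k + 1)·f(k+1) − (k + 7)·f(k) = k**3 + 14*k**2 + 65*k + 100.
d = 6 from the (1,1,3) case.
Coefficient equations give f(k) = k*(k + 3)*(k + 4)**2*(k + 5)**2/36.
R(k) = B(k−1)·f(k)/C(k) = k*(k + 3)*(k + 4)*(k + 7)/36; s_k = R·t_k = 5*k*(-k**2 - 9*k - 20)/(12*(k**3 + 9*k**2 + 20*k + 12)).
s_(k+1) − s_k = 15*(-k - 5)/(k**5 + 19*k**4 + 131*k**3 + 401*k**2 + 540*k + 252) = t_k.
s_(n+1) = 5*(-n**3 - 12*n**2 - 41*n - 30)/(12*(n**3 + 12*n**2 + 41*n + 42)) and s_(1) = -25/84, so S(n) = 5*n*(-n**2 - 12*n - 41)/(42*(n**3 + 12*n**2 + 41*n + 42)).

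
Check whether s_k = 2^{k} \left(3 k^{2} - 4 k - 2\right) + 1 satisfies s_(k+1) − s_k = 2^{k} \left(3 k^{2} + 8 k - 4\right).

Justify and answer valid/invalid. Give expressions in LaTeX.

s_(k+1) = 2**(k + 1)*(-4*k + 3*(k + 1)**2 - 6) + 1
s_(k+1) − s_k = 2**k*(3*k**2 + 8*k - 4)
(s_(k+1) − s_k) − t_k = 0

valid (s_(k+1) − s_k reduces to t_k)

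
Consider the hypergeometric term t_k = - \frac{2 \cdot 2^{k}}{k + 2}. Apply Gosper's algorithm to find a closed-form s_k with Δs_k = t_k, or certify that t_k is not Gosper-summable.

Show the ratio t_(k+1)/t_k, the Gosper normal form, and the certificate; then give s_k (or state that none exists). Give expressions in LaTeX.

Ratio r(k) = 2*(k + 2)/(k + 3).
Take A(k)=2*k + 4, B(k)=k + 3, C(k)=1.
Need (2*k + 4)·f(k+1) − (k + 2)·f(k) = 1.
Bound: deg f ≤ -1.
Bound -1 < 0, so the key equation has no polynomial solution.

none (Gosper's algorithm certifies no s_k)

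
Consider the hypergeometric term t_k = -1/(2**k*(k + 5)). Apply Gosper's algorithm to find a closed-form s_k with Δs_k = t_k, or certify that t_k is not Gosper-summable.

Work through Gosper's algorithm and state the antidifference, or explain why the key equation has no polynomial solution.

The ratio is (k + 5)/(2*(k + 6)).
Normal form (A,B,C) = (k/2 + 5/2, k + 6, 1).
f must satisfy (k/2 + 5/2)·f(k+1) − (k + 5)·f(k) = 1.
Degrees (1,1,0) ⇒ d ≤ -1.
deg f ≤ -1 is impossible — no certificate.

none — t_k is not Gosper-summable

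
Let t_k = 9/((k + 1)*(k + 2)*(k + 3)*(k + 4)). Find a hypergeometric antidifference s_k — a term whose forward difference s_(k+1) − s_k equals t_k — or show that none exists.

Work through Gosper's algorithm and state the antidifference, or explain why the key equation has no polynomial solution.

r(k) = (k + 1)/(k + 5) after simplifying.
Gosper form: A/B · C(k+1)/C(k) with A=k + 1, B=k + 5, C=1.
Solve (k + 1)·f(k+1) − (k + 4)·f(k) = 1.
d = 3 from the (1,1,0) case.
Coefficient equations give f(k) = k*(k**2 + 6*k + 11)/18.
Get s_k = R·t_k = k*(k**2 + 6*k + 11)/(2*(k + 1)*(k + 2)*(k + 3)) with R(k) = B(k−1)f(k)/C(k) = k*(k + 4)*(k**2 + 6*k + 11)/18.
Δs = 9/(k**4 + 10*k**3 + 35*k**2 + 50*k + 24), as required.

s_k = k*(k**2 + 6*k + 11)/(2*(k + 1)*(k + 2)*(k + 3))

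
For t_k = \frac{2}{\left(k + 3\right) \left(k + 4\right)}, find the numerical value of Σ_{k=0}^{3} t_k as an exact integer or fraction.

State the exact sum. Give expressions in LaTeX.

Σ = 8/21

t_(k+1)/t_k = (k + 3)/(k + 5).
Gosper form: A/B · C(k+1)/C(k) with A=k + 3, B=k + 5, C=1.
Set up (k + 3)·f(k+1) − (k + 4)·f(k) − (1) = 0.
deg f ≤ 1 (via 1,1,0).
Solve for f: f(k) = k/3 (degree 1 ≤ 1).
So s_k = (B(k−1)f/C)·t_k = (k*(k + 4)/3)·t_k = 2*k/(3*(k + 3)).
Verify: 2/(k**2 + 7*k + 12) matches t_k.
Evaluate s at k=4 and k=0: 8/21 and 0; difference 8/21.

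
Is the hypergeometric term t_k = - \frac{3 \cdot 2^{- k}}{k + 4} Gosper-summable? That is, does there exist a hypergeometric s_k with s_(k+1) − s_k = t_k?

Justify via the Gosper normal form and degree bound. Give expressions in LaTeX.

Ratio r(k) = (k + 4)/(2*(k + 5)).
A = k/2 + 2, B = k + 5, C = 1.
Need (k/2 + 2)·f(k+1) − (k + 4)·f(k) = 1.
Degrees (1,1,0) ⇒ d ≤ -1.
deg f ≤ -1 is impossible — no certificate.

No — t_k has no hypergeometric antidifference.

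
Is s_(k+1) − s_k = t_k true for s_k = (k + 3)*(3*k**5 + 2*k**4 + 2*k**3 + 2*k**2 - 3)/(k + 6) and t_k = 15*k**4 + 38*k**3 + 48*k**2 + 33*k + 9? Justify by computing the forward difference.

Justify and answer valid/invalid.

s_(k+1) = (3*k**6 + 29*k**5 + 108*k**4 + 210*k**3 + 233*k**2 + 138*k + 24)/(k + 7)
s_(k+1) − s_k = (15*k**6 + 197*k**5 + 794*k**4 + 1431*k**3 + 1497*k**2 + 882*k + 207)/(k**2 + 13*k + 42)
(s_(k+1) − s_k) − t_k = 3*(-12*k**5 - 126*k**4 - 274*k**3 - 319*k**2 - 207*k - 57)/(k**2 + 13*k + 42)

Invalid: residual 3*(-12*k**5 - 126*k**4 - 274*k**3 - 319*k**2 - 207*k - 57)/(k**2 + 13*k + 42) ≠ 0.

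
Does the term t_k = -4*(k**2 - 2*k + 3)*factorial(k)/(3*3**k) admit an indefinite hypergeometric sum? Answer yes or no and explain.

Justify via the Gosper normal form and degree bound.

Compute t_(k+1)/t_k: get (k**3 + k**2 + 2*k + 2)/(3*(k**2 - 2*k + 3)).
So A=k/3 + 1/3 and B=1, with C=k**2 - 2*k + 3.
f must satisfy (k/3 + 1/3)·f(k+1) − (1)·f(k) = k**2 - 2*k + 3.
Degrees (1,0,2) ⇒ d ≤ 1.
Coefficient equations give f(k) = 3*(k - 1).
Get s_k = R·t_k = -4*(k - 1)*factorial(k)/3**k with R(k) = B(k−1)f(k)/C(k) = 3*(k - 1)/(k**2 - 2*k + 3).
Check: Δs_k = -4*(k**2 - 2*k + 3)*factorial(k)/(3*3**k). ✓

Yes. s_k = -4*(k - 1)*factorial(k)/3**k.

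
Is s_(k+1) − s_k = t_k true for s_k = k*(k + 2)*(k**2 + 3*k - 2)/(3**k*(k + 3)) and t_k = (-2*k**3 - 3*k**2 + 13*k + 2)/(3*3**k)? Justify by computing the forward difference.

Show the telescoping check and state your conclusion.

s_(k+1) = (k + 1)*(k + 3)*(3*k + (k + 1)**2 + 1)/(3*3**k*(k + 4))
s_(k+1) − s_k = (-2*k**5 - 15*k**4 - 20*k**3 + 62*k**2 + 123*k + 18)/(3*3**k*(k**2 + 7*k + 12))
(s_(k+1) − s_k) − t_k = (2*k**4 + 12*k**3 + 5*k**2 - 47*k - 6)/(3*3**k*(k**2 + 7*k + 12))

Invalid: residual (2*k**4 + 12*k**3 + 5*k**2 - 47*k - 6)/(3*3**k*(k**2 + 7*k + 12)) ≠ 0.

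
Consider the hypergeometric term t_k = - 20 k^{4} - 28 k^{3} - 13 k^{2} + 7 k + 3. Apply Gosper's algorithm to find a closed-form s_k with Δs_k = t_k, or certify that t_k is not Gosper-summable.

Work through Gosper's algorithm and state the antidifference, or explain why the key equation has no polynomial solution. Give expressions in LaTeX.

s_k = k \left(- 4 k^{4} + 3 k^{3} + 3 k^{2} + 3 k - 2\right)

Step 1: r(k) = (20*k**4 + 108*k**3 + 217*k**2 + 183*k + 51)/(20*k**4 + 28*k**3 + 13*k**2 - 7*k - 3).
So A=1 and B=1, with C=k**4 + 7*k**3/5 + 13*k**2/20 - 7*k/20 - 3/20.
Set up (1)·f(k+1) − (1)·f(k) − (k**4 + 7*k**3/5 + 13*k**2/20 - 7*k/20 - 3/20) = 0.
deg f ≤ 5 (via 0,0,4).
Coefficient equations give f(k) = k*(4*k**4 - 3*k**3 - 3*k**2 - 3*k + 2)/20.
Then R = B(k−1)f/C = k*(4*k**4 - 3*k**3 - 3*k**2 - 3*k + 2)/(20*k**4 + 28*k**3 + 13*k**2 - 7*k - 3), so s_k = R(k)·t_k = k*(-4*k**4 + 3*k**3 + 3*k**2 + 3*k - 2).
Verify: -20*k**4 - 28*k**3 - 13*k**2 + 7*k + 3 matches t_k.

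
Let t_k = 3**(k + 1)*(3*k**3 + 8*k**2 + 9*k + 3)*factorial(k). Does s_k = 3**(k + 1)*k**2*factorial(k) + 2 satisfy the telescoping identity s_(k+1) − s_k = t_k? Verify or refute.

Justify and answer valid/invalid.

s_(k+1) = 3**(k + 2)*(k + 1)**2*factorial(k + 1) + 2
s_(k+1) − s_k = 3**(k + 1)*(3*k**3 + 8*k**2 + 9*k + 3)*factorial(k)
(s_(k+1) − s_k) − t_k = 0

Valid: the claim telescopes to t_k.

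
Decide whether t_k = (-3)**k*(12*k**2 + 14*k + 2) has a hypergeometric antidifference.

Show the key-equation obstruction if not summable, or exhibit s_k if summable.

Yes. s_k = (-3)**k*(-3*k**2 + k + 1).

Ratio r(k) = 3*(-6*k**2 - 19*k - 14)/(6*k**2 + 7*k + 1).
Normal form (A,B,C) = (-3, 1, k**2 + 7*k/6 + 1/6).
Need (-3)·f(k+1) − (1)·f(k) = k**2 + 7*k/6 + 1/6.
Degrees (0,0,2) ⇒ d ≤ 2.
Solving with deg f ≤ 2: f(k) = -(3*k**2 - k - 1)/12.
Then R = B(k−1)f/C = -(3*k**2 - k - 1)/(2*(k + 1)*(6*k + 1)), so s_k = R(k)·t_k = (-3)**k*(-3*k**2 + k + 1).
Check: Δs_k = (-3)**k*(12*k**2 + 14*k + 2). ✓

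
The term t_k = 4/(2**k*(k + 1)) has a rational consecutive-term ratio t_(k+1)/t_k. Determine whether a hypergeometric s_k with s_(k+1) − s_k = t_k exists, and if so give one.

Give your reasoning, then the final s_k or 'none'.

not Gosper-summable; s_k does not exist

Ratio r(k) = (k + 1)/(2*(k + 2)).
Gosper form: A/B · C(k+1)/C(k) with A=k/2 + 1/2, B=k + 2, C=1.
Key eq: (k/2 + 1/2)·f(k+1) = (k + 1)·f(k) + (1).
deg f ≤ -1 (via 1,1,0).
Negative degree bound (-1): no f exists, t_k not Gosper-summable.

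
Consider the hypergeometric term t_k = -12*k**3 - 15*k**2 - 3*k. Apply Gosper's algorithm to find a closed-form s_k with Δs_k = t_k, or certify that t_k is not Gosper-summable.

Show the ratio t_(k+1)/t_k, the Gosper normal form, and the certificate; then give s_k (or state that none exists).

Ratio r(k) = (4*k**2 + 13*k + 10)/(k*(4*k + 1)).
A = 1, B = 1, C = k**3 + 5*k**2/4 + k/4.
Set up (1)·f(k+1) − (1)·f(k) − (k**3 + 5*k**2/4 + k/4) = 0.
deg f ≤ 4 (via 0,0,3).
Solve for f: f(k) = k*(k - 1)*(k + 1)*(3*k - 1)/12 (degree 4 ≤ 4).
Certificate R = B(k−1)f/C = (k - 1)*(3*k - 1)/(3*(4*k + 1)) gives s_k = k*(-3*k**3 + k**2 + 3*k - 1).
Verify: 3*k*(-4*k**2 - 5*k - 1) matches t_k.

s_k = k*(-3*k**3 + k**2 + 3*k - 1)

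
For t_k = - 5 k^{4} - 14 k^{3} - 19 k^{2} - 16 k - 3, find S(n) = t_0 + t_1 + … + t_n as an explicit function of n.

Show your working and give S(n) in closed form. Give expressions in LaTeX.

r(k) = (5*k**4 + 34*k**3 + 91*k**2 + 116*k + 57)/(5*k**4 + 14*k**3 + 19*k**2 + 16*k + 3) after simplifying.
Take A(k)=1, B(k)=1, C(k)=k**4 + 14*k**3/5 + 19*k**2/5 + 16*k/5 + 3/5.
Set up (1)·f(k+1) − (1)·f(k) − (k**4 + 14*k**3/5 + 19*k**2/5 + 16*k/5 + 3/5) = 0.
Bound: deg f ≤ 5.
Solving with deg f ≤ 5: f(k) = k*(k**2 + 2)*(k**2 + k - 1)/5.
Then R = B(k−1)f/C = k*(k**2 + 2)*(k**2 + k - 1)/(5*k**4 + 14*k**3 + 19*k**2 + 16*k + 3), so s_k = R(k)·t_k = k*(-k**4 - k**3 - k**2 - 2*k + 2).
Verify: -5*k**4 - 14*k**3 - 19*k**2 - 16*k - 3 matches t_k.
Σ_(k=0)^n t_k = s_(n+1) − s_(0) = (-n**5 - 6*n**4 - 15*n**3 - 21*n**2 - 14*n - 3) − (0), i.e. -n**5 - 6*n**4 - 15*n**3 - 21*n**2 - 14*n - 3.

S(n) = - n^{5} - 6 n^{4} - 15 n^{3} - 21 n^{2} - 14 n - 3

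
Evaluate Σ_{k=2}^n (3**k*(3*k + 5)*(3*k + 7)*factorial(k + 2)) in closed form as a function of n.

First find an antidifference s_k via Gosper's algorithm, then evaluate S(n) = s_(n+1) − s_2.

S(n) = 9*3**n*n*factorial(n + 3) + 12*3**n*factorial(n + 3) - 1512

Compute t_(k+1)/t_k: get 3*(k + 3)*(3*k + 8)*(3*k + 10)/((3*k + 5)*(3*k + 7)).
A = 3*k + 9, B = 1, C = k**2 + 4*k + 35/9.
Key eq: (3*k + 9)·f(k+1) = (1)·f(k) + (k**2 + 4*k + 35/9).
Degrees (1,0,2) ⇒ d ≤ 1.
Solve for f: f(k) = (3*k + 1)/9 (degree 1 ≤ 1).
R(k) = B(k−1)·f(k)/C(k) = (3*k + 1)/((3*k + 5)*(3*k + 7)); s_k = R·t_k = 3**k*(3*k + 1)*factorial(k + 2).
Δs = 3**k*(3*k + 5)*(3*k + 7)*factorial(k + 2), as required.
Evaluate: s_(n+1) = 3**(n + 1)*(3*n + 4)*factorial(n + 3); subtract s_(2) = 1512 ⇒ S(n) = 9*3**n*n*factorial(n + 3) + 12*3**n*factorial(n + 3) - 1512.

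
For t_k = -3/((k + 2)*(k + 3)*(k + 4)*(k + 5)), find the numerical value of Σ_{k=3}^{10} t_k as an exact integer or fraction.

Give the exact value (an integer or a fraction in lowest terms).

r(k) = (k + 2)/(k + 6) after simplifying.
Take A(k)=k + 2, B(k)=k + 6, C(k)=1.
Need (k + 2)·f(k+1) − (k + 5)·f(k) = 1.
d = 3 from the (1,1,0) case.
A polynomial solution: f(k) = k*(k**2 + 9*k + 26)/72.
R(k) = B(k−1)·f(k)/C(k) = k*(k + 5)*(k**2 + 9*k + 26)/72; s_k = R·t_k = k*(-k**2 - 9*k - 26)/(24*(k + 2)*(k + 3)*(k + 4)).
s_(k+1) − s_k = -3/(k**4 + 14*k**3 + 71*k**2 + 154*k + 120) = t_k.
Σ_(k=3)^(10) t_k = s_(11) − s_(3) = -451/10920 − (-31/840) = -2/455.

Σ = -2/455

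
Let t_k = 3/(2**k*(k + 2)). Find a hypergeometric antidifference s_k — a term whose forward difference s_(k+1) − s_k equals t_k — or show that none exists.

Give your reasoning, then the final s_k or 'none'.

none (Gosper's algorithm certifies no s_k)

Ratio r(k) = (k + 2)/(2*(k + 3)).
Take A(k)=k/2 + 1, B(k)=k + 3, C(k)=1.
Key eq: (k/2 + 1)·f(k+1) = (k + 2)·f(k) + (1).
Bound: deg f ≤ -1.
deg f ≤ -1 is impossible — no certificate.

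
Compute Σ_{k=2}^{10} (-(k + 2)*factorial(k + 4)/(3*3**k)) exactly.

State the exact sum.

Compute t_(k+1)/t_k: get (k + 3)*(k + 5)/(3*(k + 2)).
Factor: A=k/3 + 5/3; B=1; C=k + 2.
f must satisfy (k/3 + 5/3)·f(k+1) − (1)·f(k) = k + 2.
deg f ≤ 0 (via 1,0,1).
Solving with deg f ≤ 0: f(k) = 3.
Certificate R = B(k−1)f/C = 3/(k + 2) gives s_k = -factorial(k + 4)/3**k.
s_(k+1) − s_k = -(k + 2)*factorial(k + 4)/(3*3**k) = t_k.
Telescoping: Σ = s_(11) − s_(2) = -1793792000/243 − (-80) = -1793772560/243.

Σ = -1793772560/243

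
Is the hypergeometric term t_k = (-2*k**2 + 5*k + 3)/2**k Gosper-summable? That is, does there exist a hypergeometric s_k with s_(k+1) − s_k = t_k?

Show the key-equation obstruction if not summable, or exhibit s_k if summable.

Yes. s_k = 2**(1 - k)*(2*k**2 - k - 2).

Ratio r(k) = (2*k**2 - k - 6)/(2*(2*k**2 - 5*k - 3)).
Gosper form: A/B · C(k+1)/C(k) with A=1/2, B=1, C=k**2 - 5*k/2 - 3/2.
Solve (1/2)·f(k+1) − (1)·f(k) = k**2 - 5*k/2 - 3/2.
From deg A=0, deg B=0, deg C=2: d=2.
Solve for f: f(k) = -2*k**2 + k + 2 (degree 2 ≤ 2).
Certificate R = B(k−1)f/C = -2*(2*k**2 - k - 2)/((k - 3)*(2*k + 1)) gives s_k = 2**(1 - k)*(2*k**2 - k - 2).
s_(k+1) − s_k = (-2*k**2 + 5*k + 3)/2**k = t_k.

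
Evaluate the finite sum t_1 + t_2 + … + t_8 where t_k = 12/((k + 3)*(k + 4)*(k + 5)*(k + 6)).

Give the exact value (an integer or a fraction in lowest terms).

t_(k+1)/t_k = (k + 3)/(k + 7).
Take A(k)=k + 3, B(k)=k + 7, C(k)=1.
Set up (k + 3)·f(k+1) − (k + 6)·f(k) − (1) = 0.
Degrees (1,1,0) ⇒ d ≤ 3.
Match coefficients ⇒ f(k) = k*(k**2 + 12*k + 47)/180.
R(k) = B(k−1)·f(k)/C(k) = k*(k + 6)*(k**2 + 12*k + 47)/180; s_k = R·t_k = k*(k**2 + 12*k + 47)/(15*(k + 3)*(k + 4)*(k + 5)).
Δs = 12/(k**4 + 18*k**3 + 119*k**2 + 342*k + 360), as required.
Evaluate s at k=9 and k=1: 59/910 and 1/30; difference 43/1365.

Σ = 43/1365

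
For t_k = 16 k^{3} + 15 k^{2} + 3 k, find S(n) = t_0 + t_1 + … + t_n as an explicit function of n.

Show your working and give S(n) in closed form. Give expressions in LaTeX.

r(k) = (16*k**3 + 63*k**2 + 81*k + 34)/(k*(16*k**2 + 15*k + 3)) after simplifying.
Factor: A=1; B=1; C=k**3 + 15*k**2/16 + 3*k/16.
Solve (1)·f(k+1) − (1)·f(k) = k**3 + 15*k**2/16 + 3*k/16.
Degrees (0,0,3) ⇒ d ≤ 4.
Solving with deg f ≤ 4: f(k) = k*(k - 1)*(4*k**2 + k - 1)/16.
So s_k = (B(k−1)f/C)·t_k = ((k - 1)*(4*k**2 + k - 1)/(16*k**2 + 15*k + 3))·t_k = k*(4*k**3 - 3*k**2 - 2*k + 1).
s_(k+1) − s_k = k*(16*k**2 + 15*k + 3) = t_k.
Telescope: S(n) = s_(n+1) − s_(0) = n*(4*n**3 + 13*n**2 + 13*n + 4) − (0) = n*(4*n**3 + 13*n**2 + 13*n + 4).

S(n) = n \left(4 n^{3} + 13 n^{2} + 13 n + 4\right)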